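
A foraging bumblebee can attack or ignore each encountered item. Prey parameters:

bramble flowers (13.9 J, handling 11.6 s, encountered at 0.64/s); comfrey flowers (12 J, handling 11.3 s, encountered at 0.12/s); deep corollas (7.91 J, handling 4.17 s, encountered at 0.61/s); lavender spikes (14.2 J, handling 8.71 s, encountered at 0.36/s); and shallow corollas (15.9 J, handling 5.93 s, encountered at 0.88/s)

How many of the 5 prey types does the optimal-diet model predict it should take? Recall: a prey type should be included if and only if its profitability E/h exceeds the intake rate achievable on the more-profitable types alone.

1

E/h in descending order: shallow corollas 2.68, deep corollas 1.9, lavender spikes 1.63, bramble flowers 1.2, comfrey flowers 1.06 J/s. The optimal diet is the largest prefix of this list for which every included type satisfies E_i/h_i > R on the types above it.
Rate on top 1: 2.25. deep corollas: 1.9 < 2.25 → exclude; stop.
Optimal diet: shallow corollas — 1 of 5 types.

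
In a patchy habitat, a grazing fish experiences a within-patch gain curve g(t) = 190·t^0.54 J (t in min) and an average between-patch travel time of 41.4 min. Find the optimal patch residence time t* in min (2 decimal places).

48.60 min

Maximise g(t)/(T+t): set derivative to zero → g'(t)(T+t) = g(t).
g'(t) = 0.54·190·t^-0.46. Setting 0.54·190·t^-0.46 = 190·t^0.54/(41.4+t) gives 0.54(41.4+t) = t, so 0.46·t = 0.54×41.4.
t* = 0.54×41.4/0.46 = 48.6 min.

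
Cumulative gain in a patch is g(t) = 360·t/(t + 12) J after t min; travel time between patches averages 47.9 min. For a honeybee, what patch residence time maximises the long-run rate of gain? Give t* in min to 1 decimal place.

24.0 min

By the marginal value theorem, leave when the instantaneous gain rate g'(t) equals the habitat-wide average g(t)/(T + t).
g'(t) = 360·12/(t + 12)². Setting 360·12/(t+12)² = 360t/[(t+12)(47.9+t)] gives 12(47.9+t) = t(t+12), so t² = 12×47.9 = 574.8.
t* = √574.8 = 23.97 min.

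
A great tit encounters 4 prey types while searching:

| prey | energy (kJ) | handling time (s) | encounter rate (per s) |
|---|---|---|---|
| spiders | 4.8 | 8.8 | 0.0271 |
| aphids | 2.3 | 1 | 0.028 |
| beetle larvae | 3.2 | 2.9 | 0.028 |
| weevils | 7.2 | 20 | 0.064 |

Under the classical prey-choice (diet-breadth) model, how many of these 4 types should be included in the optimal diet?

Profitabilities (E/h, kJ/s): aphids 2.3, beetle larvae 1.1, spiders 0.545, weevils 0.36. Add prey in this order while the next type's profitability exceeds the intake rate on those already taken.
Rate on top 1: 0.06265. beetle larvae: 1.1 > 0.06265 → include.
Rate on top 2: 0.1388. spiders: 0.545 > 0.1388 → include.
Rate on top 3: 0.2108. weevils: 0.36 > 0.2108 → include.
Optimal diet: aphids, beetle larvae, spiders, weevils — 4 of 4 types.

4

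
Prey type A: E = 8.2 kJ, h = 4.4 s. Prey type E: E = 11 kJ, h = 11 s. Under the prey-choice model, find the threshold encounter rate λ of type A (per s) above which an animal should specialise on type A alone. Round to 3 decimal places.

0.263 per s

At the threshold, the rate on type A alone equals the profitability of type E: λ·8.2/(1 + λ·4.4) = 11/11 = 1.
Rearranging, λ(8.2 − 1×4.4) = 1, so λ = 1/3.8 = 0.2632 per s.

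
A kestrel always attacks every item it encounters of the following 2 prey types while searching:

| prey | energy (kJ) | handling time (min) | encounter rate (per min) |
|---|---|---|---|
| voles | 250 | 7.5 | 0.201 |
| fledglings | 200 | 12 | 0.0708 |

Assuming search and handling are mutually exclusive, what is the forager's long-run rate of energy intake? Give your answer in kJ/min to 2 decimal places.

19.19 kJ/min

R = Σλ_iE_i / (1 + Σλ_ih_i)
Numerator: 0.201×250 + 0.0708×200 = 64.41
Denominator: 1 + 0.201×7.5 + 0.0708×12 = 3.357
R = 64.41/3.357 = 19.19 kJ/min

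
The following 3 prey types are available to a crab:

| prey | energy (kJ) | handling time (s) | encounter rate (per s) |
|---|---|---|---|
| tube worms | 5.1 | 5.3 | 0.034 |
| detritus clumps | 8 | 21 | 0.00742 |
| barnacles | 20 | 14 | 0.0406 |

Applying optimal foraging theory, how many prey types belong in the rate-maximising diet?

2

Profitabilities (E/h, kJ/s): barnacles 1.43, tube worms 0.962, detritus clumps 0.381. Add prey in this order while the next type's profitability exceeds the intake rate on those already taken.
Rate on top 1: 0.5177. tube worms: 0.962 > 0.5177 → include.
Rate on top 2: 0.5635. detritus clumps: 0.381 < 0.5635 → exclude; stop.
Optimal diet: barnacles, tube worms — 2 of 3 types.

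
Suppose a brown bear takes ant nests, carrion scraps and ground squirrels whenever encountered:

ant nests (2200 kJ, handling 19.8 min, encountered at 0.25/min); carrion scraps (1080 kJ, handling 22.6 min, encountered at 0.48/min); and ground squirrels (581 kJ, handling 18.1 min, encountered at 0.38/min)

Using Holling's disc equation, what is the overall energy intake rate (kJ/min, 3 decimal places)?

R = (0.25×2200 + 0.48×1080 + 0.38×581) / (1 + 0.25×19.8 + 0.48×22.6 + 0.38×18.1) = 1289/23.68 = 54.45 kJ/min.

54.451 kJ/min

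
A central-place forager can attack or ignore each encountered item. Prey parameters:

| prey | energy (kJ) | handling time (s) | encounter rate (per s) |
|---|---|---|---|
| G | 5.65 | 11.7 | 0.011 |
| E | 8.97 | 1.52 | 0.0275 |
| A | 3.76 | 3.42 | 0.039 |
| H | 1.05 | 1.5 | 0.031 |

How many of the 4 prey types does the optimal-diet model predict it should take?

4

E/h in descending order: E 5.9, A 1.1, H 0.7, G 0.483 kJ/s. The optimal diet is the largest prefix of this list for which every included type satisfies E_i/h_i > R on the types above it.
Rate on top 1: 0.2368. A: 1.1 > 0.2368 → include.
Rate on top 2: 0.3347. H: 0.7 > 0.3347 → include.
Rate on top 3: 0.3486. G: 0.483 > 0.3486 → include.
Optimal diet: E, A, H, G — 4 of 4 types.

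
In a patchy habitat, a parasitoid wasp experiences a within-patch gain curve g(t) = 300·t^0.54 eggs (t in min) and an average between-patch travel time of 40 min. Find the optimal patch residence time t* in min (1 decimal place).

47.0 min

Maximise g(t)/(T+t): set derivative to zero → g'(t)(T+t) = g(t).
g'(t) = 0.54·300·t^-0.46. Setting 0.54·300·t^-0.46 = 300·t^0.54/(40+t) gives 0.54(40+t) = t, so 0.46·t = 0.54×40.
t* = 0.54×40/0.46 = 46.96 min.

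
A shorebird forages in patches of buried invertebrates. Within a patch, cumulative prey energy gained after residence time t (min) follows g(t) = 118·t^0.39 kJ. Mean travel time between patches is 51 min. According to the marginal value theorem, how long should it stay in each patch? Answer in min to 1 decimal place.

32.6 min

Optimal t* satisfies g'(t*) = g(t*)/(T + t*).
g'(t) = 0.39·118·t^-0.61. Setting 0.39·118·t^-0.61 = 118·t^0.39/(51+t) gives 0.39(51+t) = t, so 0.61·t = 0.39×51.
t* = 0.39×51/0.61 = 32.61 min.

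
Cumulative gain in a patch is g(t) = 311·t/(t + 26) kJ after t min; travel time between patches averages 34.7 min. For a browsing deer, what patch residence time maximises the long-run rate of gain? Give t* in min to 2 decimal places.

30.04 min

By the marginal value theorem, leave when the instantaneous gain rate g'(t) equals the habitat-wide average g(t)/(T + t).
g'(t) = 311·26/(t + 26)². Setting 311·26/(t+26)² = 311t/[(t+26)(34.7+t)] gives 26(34.7+t) = t(t+26), so t² = 26×34.7 = 902.2.
t* = √902.2 = 30.04 min.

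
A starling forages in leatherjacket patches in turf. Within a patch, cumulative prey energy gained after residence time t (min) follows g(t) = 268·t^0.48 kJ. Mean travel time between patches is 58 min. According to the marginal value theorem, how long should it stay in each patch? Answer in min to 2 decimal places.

Optimal t* satisfies g'(t*) = g(t*)/(T + t*).
g'(t) = 0.48·268·t^-0.52. Setting 0.48·268·t^-0.52 = 268·t^0.48/(58+t) gives 0.48(58+t) = t, so 0.52·t = 0.48×58.
t* = 0.48×58/0.52 = 53.54 min.

53.54 min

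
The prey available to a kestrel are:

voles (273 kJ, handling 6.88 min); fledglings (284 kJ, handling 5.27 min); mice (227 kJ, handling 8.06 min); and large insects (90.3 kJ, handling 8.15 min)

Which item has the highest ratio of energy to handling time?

Profitability E/h (kJ/min): voles = 273/6.88 = 39.7, fledglings = 284/5.27 = 53.9, mice = 227/8.06 = 28.2, large insects = 90.3/8.15 = 11.1.
Ranked: fledglings > voles > mice > large insects.

fledglings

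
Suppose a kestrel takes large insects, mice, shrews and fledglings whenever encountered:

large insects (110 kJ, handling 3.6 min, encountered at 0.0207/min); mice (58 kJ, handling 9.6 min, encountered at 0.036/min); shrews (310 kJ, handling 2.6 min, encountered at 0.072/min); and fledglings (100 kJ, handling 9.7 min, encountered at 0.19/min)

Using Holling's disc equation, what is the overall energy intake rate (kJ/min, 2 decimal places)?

13.24 kJ/min

R = (0.0207×110 + 0.036×58 + 0.072×310 + 0.19×100) / (1 + 0.0207×3.6 + 0.036×9.6 + 0.072×2.6 + 0.19×9.7) = 45.68/3.45 = 13.24 kJ/min.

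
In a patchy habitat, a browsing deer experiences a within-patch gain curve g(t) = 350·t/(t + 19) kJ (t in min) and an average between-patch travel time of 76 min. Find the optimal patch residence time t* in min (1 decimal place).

By the marginal value theorem, leave when the instantaneous gain rate g'(t) equals the habitat-wide average g(t)/(T + t).
g'(t) = 350·19/(t + 19)². Setting 350·19/(t+19)² = 350t/[(t+19)(76+t)] gives 19(76+t) = t(t+19), so t² = 19×76 = 1444.
t* = √1444 = 38 min.

38.0 min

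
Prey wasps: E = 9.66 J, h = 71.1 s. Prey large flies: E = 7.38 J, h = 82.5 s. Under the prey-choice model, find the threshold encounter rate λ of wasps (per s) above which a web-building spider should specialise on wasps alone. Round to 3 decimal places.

0.027 per s

The zero-one rule: include large flies iff E₂/h₂ > λE₁/(1+λh₁). Equality gives the switch point.
λE₁h₂ = E₂ + λE₂h₁ ⇒ λ = E₂/(E₁h₂ − E₂h₁) = 7.38/(797 − 524.7) = 0.02711 per s.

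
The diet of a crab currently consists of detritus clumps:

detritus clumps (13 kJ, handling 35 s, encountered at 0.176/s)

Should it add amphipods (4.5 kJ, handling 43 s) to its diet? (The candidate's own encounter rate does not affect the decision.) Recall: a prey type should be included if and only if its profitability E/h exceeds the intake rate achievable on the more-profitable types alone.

No

Current rate: (0.176×13)/(1 + 0.176×35) = 0.3196 kJ/s.
amphipods: E/h = 4.5/43 = 0.1047 kJ/s.
Since 0.1047 < R, time spent handling amphipods is better spent searching.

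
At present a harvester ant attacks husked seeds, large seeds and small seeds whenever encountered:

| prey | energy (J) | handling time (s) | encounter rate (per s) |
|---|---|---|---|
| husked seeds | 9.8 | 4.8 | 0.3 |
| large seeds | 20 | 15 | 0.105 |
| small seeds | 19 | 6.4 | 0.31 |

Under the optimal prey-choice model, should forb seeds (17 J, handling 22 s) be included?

No

On husked seeds, large seeds and small seeds alone, R = ΣλE/(1+Σλh) = 10.93/5.999 = 1.822 J/s.
forb seeds: E/h = 17/22 = 0.7727 J/s.
Since 0.7727 < R, time spent handling forb seeds is better spent searching.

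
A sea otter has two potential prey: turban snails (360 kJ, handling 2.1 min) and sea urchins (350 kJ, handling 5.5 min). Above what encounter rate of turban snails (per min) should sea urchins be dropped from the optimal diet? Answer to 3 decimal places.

0.281 per min

Drop sea urchins once their profitability E₂/h₂ falls below the rate achievable on turban snails alone: E₂/h₂ = λE₁/(1 + λh₁).
Solve for λ: λE₁h₂ = E₂(1 + λh₁) → λ(E₁h₂ − E₂h₁) = E₂ → λ = E₂/(E₁h₂ − E₂h₁).
λ = 350/(360×5.5 − 350×2.1) = 350/1245 = 0.2811 per min.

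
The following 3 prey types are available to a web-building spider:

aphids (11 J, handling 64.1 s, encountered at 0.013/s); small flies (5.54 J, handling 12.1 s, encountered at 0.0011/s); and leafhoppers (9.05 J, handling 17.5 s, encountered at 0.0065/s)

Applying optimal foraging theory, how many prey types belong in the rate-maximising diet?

Profitabilities (E/h, J/s): leafhoppers 0.517, small flies 0.458, aphids 0.172. Add prey in this order while the next type's profitability exceeds the intake rate on those already taken.
Rate on top 1: 0.05282. small flies: 0.458 > 0.05282 → include.
Rate on top 2: 0.0576. aphids: 0.172 > 0.0576 → include.
Optimal diet: leafhoppers, small flies, aphids — 3 of 3 types.

3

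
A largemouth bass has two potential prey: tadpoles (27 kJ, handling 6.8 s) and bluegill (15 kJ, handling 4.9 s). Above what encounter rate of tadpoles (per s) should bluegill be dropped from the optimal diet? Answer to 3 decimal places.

Drop bluegill once their profitability E₂/h₂ falls below the rate achievable on tadpoles alone: E₂/h₂ = λE₁/(1 + λh₁).
Solve for λ: λE₁h₂ = E₂(1 + λh₁) → λ(E₁h₂ − E₂h₁) = E₂ → λ = E₂/(E₁h₂ − E₂h₁).
λ = 15/(27×4.9 − 15×6.8) = 15/30.3 = 0.495 per s.

0.495 per s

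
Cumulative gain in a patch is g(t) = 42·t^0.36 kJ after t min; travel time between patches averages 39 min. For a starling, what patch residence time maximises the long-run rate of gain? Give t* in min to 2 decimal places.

Maximise g(t)/(T+t): set derivative to zero → g'(t)(T+t) = g(t).
g'(t) = 0.36·42·t^-0.64. Setting 0.36·42·t^-0.64 = 42·t^0.36/(39+t) gives 0.36(39+t) = t, so 0.64·t = 0.36×39.
t* = 0.36×39/0.64 = 21.94 min.

21.94 min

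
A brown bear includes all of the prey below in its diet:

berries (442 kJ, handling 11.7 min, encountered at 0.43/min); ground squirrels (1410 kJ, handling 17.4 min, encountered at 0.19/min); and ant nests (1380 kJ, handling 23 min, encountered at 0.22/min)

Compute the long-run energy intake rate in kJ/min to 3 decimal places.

R = (0.43×442 + 0.19×1410 + 0.22×1380) / (1 + 0.43×11.7 + 0.19×17.4 + 0.22×23) = 761.6/14.4 = 52.9 kJ/min.

52.897 kJ/min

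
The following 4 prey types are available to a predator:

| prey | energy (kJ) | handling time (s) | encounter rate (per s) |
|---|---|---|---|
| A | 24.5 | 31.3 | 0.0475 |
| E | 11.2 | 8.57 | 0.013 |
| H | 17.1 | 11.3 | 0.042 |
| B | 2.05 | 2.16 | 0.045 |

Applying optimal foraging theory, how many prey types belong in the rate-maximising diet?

E/h in descending order: H 1.51, E 1.31, B 0.949, A 0.783 kJ/s. The optimal diet is the largest prefix of this list for which every included type satisfies E_i/h_i > R on the types above it.
Rate on top 1: 0.487. E: 1.31 > 0.487 → include.
Rate on top 2: 0.5446. B: 0.949 > 0.5446 → include.
Rate on top 3: 0.568. A: 0.783 > 0.568 → include.
Optimal diet: H, E, B, A — 4 of 4 types.

4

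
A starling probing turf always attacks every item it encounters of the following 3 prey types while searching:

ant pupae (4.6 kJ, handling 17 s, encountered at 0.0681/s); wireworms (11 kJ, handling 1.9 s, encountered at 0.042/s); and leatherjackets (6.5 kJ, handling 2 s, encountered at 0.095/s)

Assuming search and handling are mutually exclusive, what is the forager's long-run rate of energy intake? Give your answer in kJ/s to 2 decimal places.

0.57 kJ/s

R = (0.0681×4.6 + 0.042×11 + 0.095×6.5) / (1 + 0.0681×17 + 0.042×1.9 + 0.095×2) = 1.393/2.428 = 0.5737 kJ/s.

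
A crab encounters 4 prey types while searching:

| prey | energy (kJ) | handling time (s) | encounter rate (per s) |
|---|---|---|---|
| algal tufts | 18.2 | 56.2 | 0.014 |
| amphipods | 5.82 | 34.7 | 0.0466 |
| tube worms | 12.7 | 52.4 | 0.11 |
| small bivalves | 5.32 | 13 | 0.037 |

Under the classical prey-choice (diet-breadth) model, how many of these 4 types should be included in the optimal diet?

3

E/h in descending order: small bivalves 0.409, algal tufts 0.324, tube worms 0.242, amphipods 0.168 kJ/s. The optimal diet is the largest prefix of this list for which every included type satisfies E_i/h_i > R on the types above it.
Rate on top 1: 0.1329. algal tufts: 0.324 > 0.1329 → include.
Rate on top 2: 0.1992. tube worms: 0.242 > 0.1992 → include.
Rate on top 3: 0.2302. amphipods: 0.168 < 0.2302 → exclude; stop.
Optimal diet: small bivalves, algal tufts, tube worms — 3 of 4 types.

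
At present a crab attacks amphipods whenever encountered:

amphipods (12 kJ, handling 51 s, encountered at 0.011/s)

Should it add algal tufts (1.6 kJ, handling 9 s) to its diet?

Current rate: (0.011×12)/(1 + 0.011×51) = 0.08456 kJ/s.
algal tufts: E/h = 1.6/9 = 0.1778 kJ/s.
Since 0.1778 > R, including algal tufts increases the long-run rate.

Yes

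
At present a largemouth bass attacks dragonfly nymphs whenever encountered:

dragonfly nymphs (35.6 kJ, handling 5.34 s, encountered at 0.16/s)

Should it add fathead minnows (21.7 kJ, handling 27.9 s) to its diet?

No

Intake rate on the current diet: R = (0.16×35.6) / (1 + 0.16×5.34) = 5.696/1.854 = 3.072 kJ/s.
Profitability of fathead minnows: 21.7/27.9 = 0.7778 kJ/s.
Since 0.7778 < R, time spent handling fathead minnows is better spent searching.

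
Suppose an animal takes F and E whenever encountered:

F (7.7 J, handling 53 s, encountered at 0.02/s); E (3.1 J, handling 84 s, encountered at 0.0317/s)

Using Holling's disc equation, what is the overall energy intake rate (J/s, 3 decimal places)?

R = Σλ_iE_i / (1 + Σλ_ih_i)
Numerator: 0.02×7.7 + 0.0317×3.1 = 0.2523
Denominator: 1 + 0.02×53 + 0.0317×84 = 4.723
R = 0.2523/4.723 = 0.05342 J/s

0.053 J/s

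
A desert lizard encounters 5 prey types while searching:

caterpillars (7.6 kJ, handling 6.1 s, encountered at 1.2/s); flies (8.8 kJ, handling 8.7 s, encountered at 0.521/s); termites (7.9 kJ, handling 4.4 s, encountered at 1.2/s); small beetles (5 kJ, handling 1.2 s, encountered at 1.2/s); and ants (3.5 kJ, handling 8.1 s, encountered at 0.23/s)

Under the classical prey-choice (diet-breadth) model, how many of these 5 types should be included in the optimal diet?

Rank by E/h (kJ/s): small beetles 4.17, termites 1.8, caterpillars 1.25, flies 1.01, ants 0.432. Include each in turn until the next type's E/h falls below the running intake rate.
Rate on top 1: 2.459. termites: 1.8 < 2.459 → exclude; stop.
Optimal diet: small beetles — 1 of 5 types.

1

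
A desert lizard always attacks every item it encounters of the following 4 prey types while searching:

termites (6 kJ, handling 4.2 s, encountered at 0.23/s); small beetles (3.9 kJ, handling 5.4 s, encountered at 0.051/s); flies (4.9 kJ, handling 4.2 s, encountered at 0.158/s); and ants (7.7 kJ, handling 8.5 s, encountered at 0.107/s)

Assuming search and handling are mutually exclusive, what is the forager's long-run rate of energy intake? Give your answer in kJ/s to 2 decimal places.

R = Σλ_iE_i / (1 + Σλ_ih_i)
Numerator: 0.23×6 + 0.051×3.9 + 0.158×4.9 + 0.107×7.7 = 3.177
Denominator: 1 + 0.23×4.2 + 0.051×5.4 + 0.158×4.2 + 0.107×8.5 = 3.815
R = 3.177/3.815 = 0.8329 kJ/s

0.83 kJ/s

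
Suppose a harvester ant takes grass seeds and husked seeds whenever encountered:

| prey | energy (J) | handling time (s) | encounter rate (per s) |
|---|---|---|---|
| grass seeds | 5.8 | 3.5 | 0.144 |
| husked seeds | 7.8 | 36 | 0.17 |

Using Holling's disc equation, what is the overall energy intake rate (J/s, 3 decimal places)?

0.283 J/s

R = (0.144×5.8 + 0.17×7.8) / (1 + 0.144×3.5 + 0.17×36) = 2.161/7.624 = 0.2835 J/s.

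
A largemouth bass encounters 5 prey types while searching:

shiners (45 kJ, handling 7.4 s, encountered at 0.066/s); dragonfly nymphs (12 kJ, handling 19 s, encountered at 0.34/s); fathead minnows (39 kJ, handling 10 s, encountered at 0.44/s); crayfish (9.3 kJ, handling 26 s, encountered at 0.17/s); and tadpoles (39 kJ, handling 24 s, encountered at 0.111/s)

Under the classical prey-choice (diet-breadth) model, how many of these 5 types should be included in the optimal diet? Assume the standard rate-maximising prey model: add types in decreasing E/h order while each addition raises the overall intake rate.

2

Rank by E/h (kJ/s): shiners 6.08, fathead minnows 3.9, tadpoles 1.62, dragonfly nymphs 0.632, crayfish 0.358. Include each in turn until the next type's E/h falls below the running intake rate.
Rate on top 1: 1.995. fathead minnows: 3.9 > 1.995 → include.
Rate on top 2: 3.419. tadpoles: 1.62 < 3.419 → exclude; stop.
Optimal diet: shiners, fathead minnows — 2 of 5 types.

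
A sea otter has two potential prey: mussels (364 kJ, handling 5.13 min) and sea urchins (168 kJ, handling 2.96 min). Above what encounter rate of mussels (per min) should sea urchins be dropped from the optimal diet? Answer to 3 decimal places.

The zero-one rule: include sea urchins iff E₂/h₂ > λE₁/(1+λh₁). Equality gives the switch point.
λE₁h₂ = E₂ + λE₂h₁ ⇒ λ = E₂/(E₁h₂ − E₂h₁) = 168/(1077 − 861.8) = 0.7792 per min.

0.779 per min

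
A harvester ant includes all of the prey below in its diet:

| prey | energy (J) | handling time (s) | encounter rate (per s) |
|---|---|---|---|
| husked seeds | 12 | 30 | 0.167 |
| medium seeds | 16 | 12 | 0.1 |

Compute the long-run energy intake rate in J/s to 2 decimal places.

0.50 J/s

Energy encountered per unit search time: 0.167×12 + 0.1×16 = 3.604 J/s.
Handling time per unit search time: 0.167×30 + 0.1×12 = 6.21.
Rate = 3.604/(1 + 6.21) = 0.4999 J/s.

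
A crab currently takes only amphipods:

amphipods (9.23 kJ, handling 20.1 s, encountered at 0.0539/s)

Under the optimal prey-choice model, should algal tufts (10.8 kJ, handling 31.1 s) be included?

Yes

Current rate: (0.0539×9.23)/(1 + 0.0539×20.1) = 0.2388 kJ/s.
Profitability of algal tufts: 10.8/31.1 = 0.3473 kJ/s.
0.3473 > 0.2388, so adding algal tufts raises the average — include it.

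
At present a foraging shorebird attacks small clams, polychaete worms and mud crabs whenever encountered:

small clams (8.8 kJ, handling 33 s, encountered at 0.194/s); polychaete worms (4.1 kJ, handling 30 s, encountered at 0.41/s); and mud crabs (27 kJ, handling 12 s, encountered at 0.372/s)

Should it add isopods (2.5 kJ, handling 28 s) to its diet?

No

On small clams, polychaete worms and mud crabs alone, R = ΣλE/(1+Σλh) = 13.43/24.17 = 0.5558 kJ/s.
isopods: E/h = 2.5/28 = 0.08929 kJ/s.
0.08929 < 0.5558, so adding isopods would lower the average — exclude it.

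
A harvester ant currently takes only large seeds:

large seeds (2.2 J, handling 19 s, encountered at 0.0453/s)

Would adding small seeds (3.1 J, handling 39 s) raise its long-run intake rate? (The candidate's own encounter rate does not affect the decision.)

Yes

Intake rate on the current diet: R = (0.0453×2.2) / (1 + 0.0453×19) = 0.09966/1.861 = 0.05356 J/s.
small seeds: E/h = 3.1/39 = 0.07949 J/s.
0.07949 > 0.05356, so adding small seeds raises the average — include it.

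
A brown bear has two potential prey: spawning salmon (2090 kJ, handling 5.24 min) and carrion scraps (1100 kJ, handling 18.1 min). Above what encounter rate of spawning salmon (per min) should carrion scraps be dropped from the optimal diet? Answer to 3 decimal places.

At the threshold, the rate on spawning salmon alone equals the profitability of carrion scraps: λ·2090/(1 + λ·5.24) = 1100/18.1 = 60.77.
Rearranging, λ(2090 − 60.77×5.24) = 60.77, so λ = 60.77/1772 = 0.03431 per min.

0.034 per min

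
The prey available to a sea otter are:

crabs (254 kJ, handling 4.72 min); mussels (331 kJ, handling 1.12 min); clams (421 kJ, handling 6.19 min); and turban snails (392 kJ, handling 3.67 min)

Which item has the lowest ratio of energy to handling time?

crabs

Profitability E/h (kJ/min): crabs = 254/4.72 = 53.8, mussels = 331/1.12 = 296, clams = 421/6.19 = 68, turban snails = 392/3.67 = 107.
Ranked: mussels > turban snails > clams > crabs.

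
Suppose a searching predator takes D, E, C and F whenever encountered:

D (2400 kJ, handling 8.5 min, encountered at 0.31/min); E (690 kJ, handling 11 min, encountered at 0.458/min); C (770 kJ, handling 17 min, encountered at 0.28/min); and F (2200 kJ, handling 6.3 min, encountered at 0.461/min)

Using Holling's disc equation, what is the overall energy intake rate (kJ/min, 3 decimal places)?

140.159 kJ/min

R = Σλ_iE_i / (1 + Σλ_ih_i)
Numerator: 0.31×2400 + 0.458×690 + 0.28×770 + 0.461×2200 = 2290
Denominator: 1 + 0.31×8.5 + 0.458×11 + 0.28×17 + 0.461×6.3 = 16.34
R = 2290/16.34 = 140.2 kJ/min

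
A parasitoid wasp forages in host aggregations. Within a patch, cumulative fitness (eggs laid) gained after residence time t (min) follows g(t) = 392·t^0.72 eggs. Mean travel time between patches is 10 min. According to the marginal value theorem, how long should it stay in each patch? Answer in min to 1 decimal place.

By the marginal value theorem, leave when the instantaneous gain rate g'(t) equals the habitat-wide average g(t)/(T + t).
g'(t) = 0.72·392·t^-0.28. Setting 0.72·392·t^-0.28 = 392·t^0.72/(10+t) gives 0.72(10+t) = t, so 0.28·t = 0.72×10.
t* = 0.72×10/0.28 = 25.71 min.

25.7 min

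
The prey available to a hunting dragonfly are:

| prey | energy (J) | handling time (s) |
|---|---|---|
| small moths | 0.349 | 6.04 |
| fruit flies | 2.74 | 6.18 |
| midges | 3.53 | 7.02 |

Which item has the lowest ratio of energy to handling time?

small moths

In descending order of E/h:
midges: 3.53/7.02 = 0.503 J/s
fruit flies: 2.74/6.18 = 0.443 J/s
small moths: 0.349/6.04 = 0.0578 J/s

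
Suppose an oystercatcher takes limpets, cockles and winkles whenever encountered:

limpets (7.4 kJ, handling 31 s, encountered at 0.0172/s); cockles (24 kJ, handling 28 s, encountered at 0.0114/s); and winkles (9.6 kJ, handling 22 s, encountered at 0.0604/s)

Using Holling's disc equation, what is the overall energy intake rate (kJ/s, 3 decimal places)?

0.308 kJ/s

R = Σλ_iE_i / (1 + Σλ_ih_i)
Numerator: 0.0172×7.4 + 0.0114×24 + 0.0604×9.6 = 0.9807
Denominator: 1 + 0.0172×31 + 0.0114×28 + 0.0604×22 = 3.181
R = 0.9807/3.181 = 0.3083 kJ/s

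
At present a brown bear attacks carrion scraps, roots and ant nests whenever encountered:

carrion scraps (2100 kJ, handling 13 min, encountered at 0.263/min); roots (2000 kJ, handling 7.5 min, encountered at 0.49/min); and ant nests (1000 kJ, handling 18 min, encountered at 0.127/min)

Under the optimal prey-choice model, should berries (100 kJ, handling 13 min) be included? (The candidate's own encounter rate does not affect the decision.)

No

On carrion scraps, roots and ant nests alone, R = ΣλE/(1+Σλh) = 1659/10.38 = 159.9 kJ/min.
Profitability of berries: 100/13 = 7.692 kJ/min.
7.692 < 159.9, so adding berries would lower the average — exclude it.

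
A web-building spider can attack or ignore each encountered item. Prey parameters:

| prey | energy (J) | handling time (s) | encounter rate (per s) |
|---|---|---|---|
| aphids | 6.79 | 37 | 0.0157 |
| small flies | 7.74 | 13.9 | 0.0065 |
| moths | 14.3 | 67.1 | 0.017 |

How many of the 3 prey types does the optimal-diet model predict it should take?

E/h in descending order: small flies 0.557, moths 0.213, aphids 0.184 J/s. The optimal diet is the largest prefix of this list for which every included type satisfies E_i/h_i > R on the types above it.
Rate on top 1: 0.04614. moths: 0.213 > 0.04614 → include.
Rate on top 2: 0.1315. aphids: 0.184 > 0.1315 → include.
Optimal diet: small flies, moths, aphids — 3 of 3 types.

3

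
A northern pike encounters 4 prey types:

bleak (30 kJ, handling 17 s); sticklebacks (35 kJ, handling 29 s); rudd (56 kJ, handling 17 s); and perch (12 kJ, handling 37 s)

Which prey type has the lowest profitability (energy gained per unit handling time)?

In descending order of E/h:
rudd: 56/17 = 3.29 kJ/s
bleak: 30/17 = 1.76 kJ/s
sticklebacks: 35/29 = 1.21 kJ/s
perch: 12/37 = 0.324 kJ/s

perch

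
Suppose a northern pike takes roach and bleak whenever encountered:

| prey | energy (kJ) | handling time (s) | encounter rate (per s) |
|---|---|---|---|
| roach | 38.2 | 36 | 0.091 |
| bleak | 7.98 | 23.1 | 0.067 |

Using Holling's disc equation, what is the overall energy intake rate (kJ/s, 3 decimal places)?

Energy encountered per unit search time: 0.091×38.2 + 0.067×7.98 = 4.011 kJ/s.
Handling time per unit search time: 0.091×36 + 0.067×23.1 = 4.824.
Rate = 4.011/(1 + 4.824) = 0.6887 kJ/s.

0.689 kJ/s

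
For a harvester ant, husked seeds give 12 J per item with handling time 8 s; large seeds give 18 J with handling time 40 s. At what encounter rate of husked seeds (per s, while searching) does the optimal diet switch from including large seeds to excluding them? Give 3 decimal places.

The zero-one rule: include large seeds iff E₂/h₂ > λE₁/(1+λh₁). Equality gives the switch point.
λE₁h₂ = E₂ + λE₂h₁ ⇒ λ = E₂/(E₁h₂ − E₂h₁) = 18/(480 − 144) = 0.05357 per s.

0.054 per s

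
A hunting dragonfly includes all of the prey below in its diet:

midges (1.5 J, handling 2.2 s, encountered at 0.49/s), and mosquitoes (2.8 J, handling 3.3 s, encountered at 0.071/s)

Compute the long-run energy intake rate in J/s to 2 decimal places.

R = (0.49×1.5 + 0.071×2.8) / (1 + 0.49×2.2 + 0.071×3.3) = 0.9338/2.312 = 0.4038 J/s.

0.40 J/s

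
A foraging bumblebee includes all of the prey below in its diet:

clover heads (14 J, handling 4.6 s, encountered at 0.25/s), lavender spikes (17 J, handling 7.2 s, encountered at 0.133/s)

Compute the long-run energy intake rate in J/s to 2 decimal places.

Energy encountered per unit search time: 0.25×14 + 0.133×17 = 5.761 J/s.
Handling time per unit search time: 0.25×4.6 + 0.133×7.2 = 2.108.
Rate = 5.761/(1 + 2.108) = 1.854 J/s.

1.85 J/s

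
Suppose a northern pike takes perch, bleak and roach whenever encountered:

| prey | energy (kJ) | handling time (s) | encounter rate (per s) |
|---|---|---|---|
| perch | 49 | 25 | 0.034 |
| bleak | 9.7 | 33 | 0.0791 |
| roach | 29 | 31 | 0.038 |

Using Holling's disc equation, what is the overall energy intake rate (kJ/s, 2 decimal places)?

Energy encountered per unit search time: 0.034×49 + 0.0791×9.7 + 0.038×29 = 3.535 kJ/s.
Handling time per unit search time: 0.034×25 + 0.0791×33 + 0.038×31 = 4.638.
Rate = 3.535/(1 + 4.638) = 0.627 kJ/s.

0.63 kJ/s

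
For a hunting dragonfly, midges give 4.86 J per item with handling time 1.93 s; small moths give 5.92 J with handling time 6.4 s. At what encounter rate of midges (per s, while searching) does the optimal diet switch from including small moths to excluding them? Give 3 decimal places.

0.301 per s

Drop small moths once their profitability E₂/h₂ falls below the rate achievable on midges alone: E₂/h₂ = λE₁/(1 + λh₁).
Solve for λ: λE₁h₂ = E₂(1 + λh₁) → λ(E₁h₂ − E₂h₁) = E₂ → λ = E₂/(E₁h₂ − E₂h₁).
λ = 5.92/(4.86×6.4 − 5.92×1.93) = 5.92/19.68 = 0.3008 per s.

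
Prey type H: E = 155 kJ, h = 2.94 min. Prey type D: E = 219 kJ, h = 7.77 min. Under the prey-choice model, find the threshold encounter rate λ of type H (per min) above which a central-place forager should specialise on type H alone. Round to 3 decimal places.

At the threshold, the rate on type H alone equals the profitability of type D: λ·155/(1 + λ·2.94) = 219/7.77 = 28.19.
Rearranging, λ(155 − 28.19×2.94) = 28.19, so λ = 28.19/72.14 = 0.3907 per min.

0.391 per min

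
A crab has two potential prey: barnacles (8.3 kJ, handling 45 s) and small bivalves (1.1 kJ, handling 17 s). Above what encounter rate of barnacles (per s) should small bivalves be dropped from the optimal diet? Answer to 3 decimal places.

0.012 per s

At the threshold, the rate on barnacles alone equals the profitability of small bivalves: λ·8.3/(1 + λ·45) = 1.1/17 = 0.06471.
Rearranging, λ(8.3 − 0.06471×45) = 0.06471, so λ = 0.06471/5.388 = 0.01201 per s.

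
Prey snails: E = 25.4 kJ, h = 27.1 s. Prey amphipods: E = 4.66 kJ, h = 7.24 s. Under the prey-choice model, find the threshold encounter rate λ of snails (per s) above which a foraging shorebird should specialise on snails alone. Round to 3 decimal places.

At the threshold, the rate on snails alone equals the profitability of amphipods: λ·25.4/(1 + λ·27.1) = 4.66/7.24 = 0.6436.
Rearranging, λ(25.4 − 0.6436×27.1) = 0.6436, so λ = 0.6436/7.957 = 0.08089 per s.

0.081 per s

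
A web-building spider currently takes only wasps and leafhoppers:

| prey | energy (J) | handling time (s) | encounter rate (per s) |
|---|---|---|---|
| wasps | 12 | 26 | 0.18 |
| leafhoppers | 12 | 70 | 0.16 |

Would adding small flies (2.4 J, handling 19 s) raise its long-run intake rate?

Intake rate on the current diet: R = (0.18×12 + 0.16×12) / (1 + 0.18×26 + 0.16×70) = 4.08/16.88 = 0.2417 J/s.
Profitability of small flies: 2.4/19 = 0.1263 J/s.
0.1263 < 0.2417, so adding small flies would lower the average — exclude it.

No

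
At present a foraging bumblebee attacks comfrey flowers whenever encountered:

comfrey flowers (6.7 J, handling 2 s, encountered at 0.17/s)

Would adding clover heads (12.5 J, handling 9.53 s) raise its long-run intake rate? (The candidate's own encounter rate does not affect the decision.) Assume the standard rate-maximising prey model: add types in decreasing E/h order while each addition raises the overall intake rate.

Current rate: (0.17×6.7)/(1 + 0.17×2) = 0.85 J/s.
Profitability of clover heads: 12.5/9.53 = 1.312 J/s.
1.312 > 0.85, so adding clover heads raises the average — include it.

Yes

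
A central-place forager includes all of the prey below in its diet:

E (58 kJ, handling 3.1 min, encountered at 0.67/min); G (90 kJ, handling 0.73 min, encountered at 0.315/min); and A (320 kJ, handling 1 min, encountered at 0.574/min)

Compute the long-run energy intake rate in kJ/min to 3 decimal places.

Energy encountered per unit search time: 0.67×58 + 0.315×90 + 0.574×320 = 250.9 kJ/min.
Handling time per unit search time: 0.67×3.1 + 0.315×0.73 + 0.574×1 = 2.881.
Rate = 250.9/(1 + 2.881) = 64.65 kJ/min.

64.647 kJ/min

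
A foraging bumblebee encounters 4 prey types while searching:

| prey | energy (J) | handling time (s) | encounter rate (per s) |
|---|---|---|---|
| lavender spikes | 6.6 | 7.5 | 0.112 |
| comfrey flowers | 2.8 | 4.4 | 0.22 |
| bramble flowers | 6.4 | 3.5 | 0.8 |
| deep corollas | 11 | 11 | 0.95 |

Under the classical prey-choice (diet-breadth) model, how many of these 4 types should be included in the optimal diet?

1

Rank by E/h (J/s): bramble flowers 1.83, deep corollas 1, lavender spikes 0.88, comfrey flowers 0.636. Include each in turn until the next type's E/h falls below the running intake rate.
Rate on top 1: 1.347. deep corollas: 1 < 1.347 → exclude; stop.
Optimal diet: bramble flowers — 1 of 4 types.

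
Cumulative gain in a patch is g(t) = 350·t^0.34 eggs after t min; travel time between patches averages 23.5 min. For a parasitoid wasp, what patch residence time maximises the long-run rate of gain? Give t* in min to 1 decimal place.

12.1 min

By the marginal value theorem, leave when the instantaneous gain rate g'(t) equals the habitat-wide average g(t)/(T + t).
g'(t) = 0.34·350·t^-0.66. Setting 0.34·350·t^-0.66 = 350·t^0.34/(23.5+t) gives 0.34(23.5+t) = t, so 0.66·t = 0.34×23.5.
t* = 0.34×23.5/0.66 = 12.11 min.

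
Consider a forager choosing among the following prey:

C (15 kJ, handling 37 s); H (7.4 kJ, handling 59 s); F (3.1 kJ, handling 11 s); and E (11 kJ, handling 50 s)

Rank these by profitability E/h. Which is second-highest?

F

In descending order of E/h:
C: 15/37 = 0.405 kJ/s
F: 3.1/11 = 0.282 kJ/s
E: 11/50 = 0.22 kJ/s
H: 7.4/59 = 0.125 kJ/s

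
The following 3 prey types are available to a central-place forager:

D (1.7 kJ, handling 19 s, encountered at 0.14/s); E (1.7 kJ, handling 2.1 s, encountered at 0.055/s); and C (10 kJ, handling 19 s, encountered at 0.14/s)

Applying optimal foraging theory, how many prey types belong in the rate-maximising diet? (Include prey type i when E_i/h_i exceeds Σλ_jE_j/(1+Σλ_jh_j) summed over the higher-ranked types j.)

Profitabilities (E/h, kJ/s): E 0.81, C 0.526, D 0.0895. Add prey in this order while the next type's profitability exceeds the intake rate on those already taken.
Rate on top 1: 0.08382. C: 0.526 > 0.08382 → include.
Rate on top 2: 0.3956. D: 0.0895 < 0.3956 → exclude; stop.
Optimal diet: E, C — 2 of 3 types.

2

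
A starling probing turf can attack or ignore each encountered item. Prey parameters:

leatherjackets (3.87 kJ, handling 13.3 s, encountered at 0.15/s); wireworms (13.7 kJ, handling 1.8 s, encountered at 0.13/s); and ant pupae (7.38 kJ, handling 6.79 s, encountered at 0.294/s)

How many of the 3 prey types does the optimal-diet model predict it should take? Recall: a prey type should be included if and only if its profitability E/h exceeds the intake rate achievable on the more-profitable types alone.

E/h in descending order: wireworms 7.61, ant pupae 1.09, leatherjackets 0.291 kJ/s. The optimal diet is the largest prefix of this list for which every included type satisfies E_i/h_i > R on the types above it.
Rate on top 1: 1.443. ant pupae: 1.09 < 1.443 → exclude; stop.
Optimal diet: wireworms — 1 of 3 types.

1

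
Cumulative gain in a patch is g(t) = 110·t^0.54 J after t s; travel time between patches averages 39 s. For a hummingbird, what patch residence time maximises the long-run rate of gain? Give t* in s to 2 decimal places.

By the marginal value theorem, leave when the instantaneous gain rate g'(t) equals the habitat-wide average g(t)/(T + t).
g'(t) = 0.54·110·t^-0.46. Setting 0.54·110·t^-0.46 = 110·t^0.54/(39+t) gives 0.54(39+t) = t, so 0.46·t = 0.54×39.
t* = 0.54×39/0.46 = 45.78 s.

45.78 s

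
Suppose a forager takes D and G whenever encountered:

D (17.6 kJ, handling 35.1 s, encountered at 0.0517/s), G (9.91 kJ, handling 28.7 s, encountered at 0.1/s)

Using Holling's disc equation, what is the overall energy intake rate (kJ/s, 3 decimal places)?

0.334 kJ/s

R = (0.0517×17.6 + 0.1×9.91) / (1 + 0.0517×35.1 + 0.1×28.7) = 1.901/5.685 = 0.3344 kJ/s.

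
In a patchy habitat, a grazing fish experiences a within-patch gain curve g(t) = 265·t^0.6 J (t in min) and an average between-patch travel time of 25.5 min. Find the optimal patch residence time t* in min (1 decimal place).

By the marginal value theorem, leave when the instantaneous gain rate g'(t) equals the habitat-wide average g(t)/(T + t).
g'(t) = 0.6·265·t^-0.4. Setting 0.6·265·t^-0.4 = 265·t^0.6/(25.5+t) gives 0.6(25.5+t) = t, so 0.40·t = 0.6×25.5.
t* = 0.6×25.5/0.40 = 38.25 min.

38.2 min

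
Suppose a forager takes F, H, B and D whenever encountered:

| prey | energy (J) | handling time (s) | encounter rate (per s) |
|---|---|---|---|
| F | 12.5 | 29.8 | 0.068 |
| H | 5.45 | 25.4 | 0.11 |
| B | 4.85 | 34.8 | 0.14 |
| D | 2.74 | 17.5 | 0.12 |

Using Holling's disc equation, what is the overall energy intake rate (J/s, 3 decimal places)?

0.192 J/s

Energy encountered per unit search time: 0.068×12.5 + 0.11×5.45 + 0.14×4.85 + 0.12×2.74 = 2.457 J/s.
Handling time per unit search time: 0.068×29.8 + 0.11×25.4 + 0.14×34.8 + 0.12×17.5 = 11.79.
Rate = 2.457/(1 + 11.79) = 0.1921 J/s.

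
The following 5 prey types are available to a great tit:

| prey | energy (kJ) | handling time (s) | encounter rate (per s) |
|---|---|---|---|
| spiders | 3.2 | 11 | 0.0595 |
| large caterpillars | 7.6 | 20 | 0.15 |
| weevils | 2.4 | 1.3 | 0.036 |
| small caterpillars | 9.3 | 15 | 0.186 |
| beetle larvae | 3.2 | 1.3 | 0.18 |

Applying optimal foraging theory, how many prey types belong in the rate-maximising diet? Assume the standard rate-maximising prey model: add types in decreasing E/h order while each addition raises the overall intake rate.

Profitabilities (E/h, kJ/s): beetle larvae 2.46, weevils 1.85, small caterpillars 0.62, large caterpillars 0.38, spiders 0.291. Add prey in this order while the next type's profitability exceeds the intake rate on those already taken.
Rate on top 1: 0.4668. weevils: 1.85 > 0.4668 → include.
Rate on top 2: 0.5172. small caterpillars: 0.62 > 0.5172 → include.
Rate on top 3: 0.5876. large caterpillars: 0.38 < 0.5876 → exclude; stop.
Optimal diet: beetle larvae, weevils, small caterpillars — 3 of 5 types.

3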